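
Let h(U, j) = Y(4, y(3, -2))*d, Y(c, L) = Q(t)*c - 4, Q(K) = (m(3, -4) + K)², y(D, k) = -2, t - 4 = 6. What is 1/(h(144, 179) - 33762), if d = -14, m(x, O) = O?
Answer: -1/35722 ≈ -2.7994e-5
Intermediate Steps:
t = 10 (t = 4 + 6 = 10)
Q(K) = (-4 + K)²
Y(c, L) = -4 + 36*c (Y(c, L) = (-4 + 10)²*c - 4 = 6²*c - 4 = 36*c - 4 = -4 + 36*c)
h(U, j) = -1960 (h(U, j) = (-4 + 36*4)*(-14) = (-4 + 144)*(-14) = 140*(-14) = -1960)
1/(h(144, 179) - 33762) = 1/(-1960 - 33762) = 1/(-35722) = -1/35722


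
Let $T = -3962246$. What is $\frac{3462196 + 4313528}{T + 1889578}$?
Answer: $- \frac{1943931}{518167} \approx -3.7516$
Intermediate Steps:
$\frac{3462196 + 4313528}{T + 1889578} = \frac{3462196 + 4313528}{-3962246 + 1889578} = \frac{7775724}{-2072668} = 7775724 \left(- \frac{1}{2072668}\right) = - \frac{1943931}{518167}$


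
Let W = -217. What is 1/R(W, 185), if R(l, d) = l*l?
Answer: 1/47089 ≈ 2.1236e-5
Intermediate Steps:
R(l, d) = l²
1/R(W, 185) = 1/((-217)²) = 1/47089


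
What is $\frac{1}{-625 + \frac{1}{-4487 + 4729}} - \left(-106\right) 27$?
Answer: $\frac{432874396}{151249} \approx 2862.0$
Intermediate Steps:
$\frac{1}{-625 + \frac{1}{-4487 + 4729}} - \left(-106\right) 27 = \frac{1}{-625 + \frac{1}{242}} - -2862 = \frac{1}{-625 + \frac{1}{242}} + 2862 = \frac{1}{- \frac{151249}{242}} + 2862 = - \frac{242}{151249} + 2862 = \frac{432874396}{151249}$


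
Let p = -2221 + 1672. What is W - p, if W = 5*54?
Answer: 819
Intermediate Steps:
W = 270
p = -549
W - p = 270 - 1*(-549) = 270 + 549 = 819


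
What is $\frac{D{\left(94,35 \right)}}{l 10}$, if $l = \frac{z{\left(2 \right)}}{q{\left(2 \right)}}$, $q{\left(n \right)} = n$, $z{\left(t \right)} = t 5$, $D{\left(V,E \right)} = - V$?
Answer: $- \frac{47}{25} \approx -1.88$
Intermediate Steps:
$z{\left(t \right)} = 5 t$
$l = 5$ ($l = \frac{5 \cdot 2}{2} = 10 \cdot \frac{1}{2} = 5$)
$\frac{D{\left(94,35 \right)}}{l 10} = \frac{\left(-1\right) 94}{5 \cdot 10} = - \frac{94}{50} = \left(-94\right) \frac{1}{50} = - \frac{47}{25}$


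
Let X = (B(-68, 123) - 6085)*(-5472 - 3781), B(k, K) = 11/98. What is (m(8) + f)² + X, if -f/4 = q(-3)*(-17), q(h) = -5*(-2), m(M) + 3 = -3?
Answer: 5562258755/98 ≈ 5.6758e+7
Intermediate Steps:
m(M) = -6 (m(M) = -3 - 3 = -6)
B(k, K) = 11/98 (B(k, K) = 11*(1/98) = 11/98)
q(h) = 10
f = 680 (f = -40*(-17) = -4*(-170) = 680)
X = 5517739707/98 (X = (11/98 - 6085)*(-5472 - 3781) = -596319/98*(-9253) = 5517739707/98 ≈ 5.6303e+7)
(m(8) + f)² + X = (-6 + 680)² + 5517739707/98 = 674² + 5517739707/98 = 454276 + 5517739707/98 = 5562258755/98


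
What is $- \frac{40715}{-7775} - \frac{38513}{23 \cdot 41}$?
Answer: $- \frac{52208866}{1466365} \approx -35.604$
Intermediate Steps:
$- \frac{40715}{-7775} - \frac{38513}{23 \cdot 41} = \left(-40715\right) \left(- \frac{1}{7775}\right) - \frac{38513}{943} = \frac{8143}{1555} - \frac{38513}{943} = - \frac{52208866}{1466365}$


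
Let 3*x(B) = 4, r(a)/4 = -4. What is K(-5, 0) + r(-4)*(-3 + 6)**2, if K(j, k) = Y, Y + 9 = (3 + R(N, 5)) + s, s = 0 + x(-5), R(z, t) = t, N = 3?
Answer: -431/3 ≈ -143.67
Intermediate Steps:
r(a) = -16 (r(a) = 4*(-4) = -16)
x(B) = 4/3 (x(B) = (1/3)*4 = 4/3)
s = 4/3 (s = 0 + 4/3 = 4/3 ≈ 1.3333)
Y = 1/3 (Y = -9 + ((3 + 5) + 4/3) = -9 + (8 + 4/3) = -9 + 28/3 = 1/3 ≈ 0.33333)
K(j, k) = 1/3
K(-5, 0) + r(-4)*(-3 + 6)**2 = 1/3 - 16*(-3 + 6)**2 = 1/3 - 16*3**2 = 1/3 - 16*9 = 1/3 - 144 = -431/3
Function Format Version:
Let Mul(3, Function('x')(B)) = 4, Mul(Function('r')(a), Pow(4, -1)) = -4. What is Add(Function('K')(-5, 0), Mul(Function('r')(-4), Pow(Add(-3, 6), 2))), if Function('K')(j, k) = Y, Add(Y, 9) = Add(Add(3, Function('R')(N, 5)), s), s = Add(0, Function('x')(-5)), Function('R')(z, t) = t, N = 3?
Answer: Rational(-431, 3) ≈ -143.67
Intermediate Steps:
Function('r')(a) = -16 (Function('r')(a) = Mul(4, -4) = -16)
Function('x')(B) = Rational(4, 3) (Function('x')(B) = Mul(Rational(1, 3), 4) = Rational(4, 3))
s = Rational(4, 3) (s = Add(0, Rational(4, 3)) = Rational(4, 3) ≈ 1.3333)
Y = Rational(1, 3) (Y = Add(-9, Add(Add(3, 5), Rational(4, 3))) = Add(-9, Add(8, Rational(4, 3))) = Add(-9, Rational(28, 3)) = Rational(1, 3) ≈ 0.33333)
Function('K')(j, k) = Rational(1, 3)
Add(Function('K')(-5, 0), Mul(Function('r')(-4), Pow(Add(-3, 6), 2))) = Add(Rational(1, 3), Mul(-16, Pow(Add(-3, 6), 2))) = Add(Rational(1, 3), Mul(-16, Pow(3, 2))) = Add(Rational(1, 3), Mul(-16, 9)) = Add(Rational(1, 3), -144) = Rational(-431, 3)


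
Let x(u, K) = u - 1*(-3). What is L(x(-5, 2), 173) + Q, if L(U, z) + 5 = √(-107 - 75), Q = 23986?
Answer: 23981 + I*√182 ≈ 23981.0 + 13.491*I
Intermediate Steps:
x(u, K) = 3 + u (x(u, K) = u + 3 = 3 + u)
L(U, z) = -5 + I*√182 (L(U, z) = -5 + √(-107 - 75) = -5 + √(-182) = -5 + I*√182)
L(x(-5, 2), 173) + Q = (-5 + I*√182) + 23986 = 23981 + I*√182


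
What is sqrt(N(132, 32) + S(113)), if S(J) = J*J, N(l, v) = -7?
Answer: 3*sqrt(1418) ≈ 112.97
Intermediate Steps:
S(J) = J**2
sqrt(N(132, 32) + S(113)) = sqrt(-7 + 113**2) = sqrt(-7 + 12769) = sqrt(12762) = 3*sqrt(1418)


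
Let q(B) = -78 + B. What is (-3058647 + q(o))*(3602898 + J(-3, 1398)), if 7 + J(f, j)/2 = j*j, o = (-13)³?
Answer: -22992703300024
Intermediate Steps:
o = -2197
J(f, j) = -14 + 2*j² (J(f, j) = -14 + 2*(j*j) = -14 + 2*j²)
(-3058647 + q(o))*(3602898 + J(-3, 1398)) = (-3058647 + (-78 - 2197))*(3602898 + (-14 + 2*1398²)) = (-3058647 - 2275)*(3602898 + (-14 + 2*1954404)) = -3060922*(3602898 + (-14 + 3908808)) = -3060922*(3602898 + 3908794) = -3060922*7511692 = -22992703300024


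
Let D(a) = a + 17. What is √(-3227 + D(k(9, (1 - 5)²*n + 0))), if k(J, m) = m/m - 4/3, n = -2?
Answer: I*√28893/3 ≈ 56.66*I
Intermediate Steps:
k(J, m) = -⅓ (k(J, m) = 1 - 4*⅓ = 1 - 4/3 = -⅓)
D(a) = 17 + a
√(-3227 + D(k(9, (1 - 5)²*n + 0))) = √(-3227 + (17 - ⅓)) = √(-3227 + 50/3) = √(-9631/3) = I*√28893/3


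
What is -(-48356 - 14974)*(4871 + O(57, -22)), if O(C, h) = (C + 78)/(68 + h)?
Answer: 7099324665/23 ≈ 3.0867e+8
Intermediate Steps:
O(C, h) = (78 + C)/(68 + h)
-(-48356 - 14974)*(4871 + O(57, -22)) = -(-48356 - 14974)*(4871 + (78 + 57)/(68 - 22)) = -(-63330)*(4871 + 135/46) = -(-63330)*224201/46 = -1*(-7099324665/23) = 7099324665/23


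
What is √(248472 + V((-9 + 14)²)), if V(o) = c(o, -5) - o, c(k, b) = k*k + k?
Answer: √249097 ≈ 499.10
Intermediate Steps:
c(k, b) = k + k² (c(k, b) = k² + k = k + k²)
V(o) = -o + o*(1 + o) (V(o) = o*(1 + o) - o = -o + o*(1 + o))
√(248472 + V((-9 + 14)²)) = √(248472 + ((-9 + 14)²)²) = √(248472 + (5²)²) = √(248472 + 25²) = √(248472 + 625) = √249097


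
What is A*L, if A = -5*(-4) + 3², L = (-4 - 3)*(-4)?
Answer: 812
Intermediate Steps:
L = 28 (L = -7*(-4) = 28)
A = 29 (A = 20 + 9 = 29)
A*L = 29*28 = 812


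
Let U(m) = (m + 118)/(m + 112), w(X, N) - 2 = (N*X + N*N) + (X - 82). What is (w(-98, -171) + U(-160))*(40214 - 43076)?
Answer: -524568825/4 ≈ -1.3114e+8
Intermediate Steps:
w(X, N) = -80 + X + N² + N*X (w(X, N) = 2 + ((N*X + N*N) + (X - 82)) = 2 + ((N*X + N²) + (-82 + X)) = 2 + ((N² + N*X) + (-82 + X)) = 2 + (-82 + X + N² + N*X) = -80 + X + N² + N*X)
U(m) = (118 + m)/(112 + m)
(w(-98, -171) + U(-160))*(40214 - 43076) = ((-80 - 98 + (-171)² - 171*(-98)) + (118 - 160)/(112 - 160))*(40214 - 43076) = ((-80 - 98 + 29241 + 16758) - 42/(-48))*(-2862) = (45821 - 1/48*(-42))*(-2862) = (45821 + 7/8)*(-2862) = (366575/8)*(-2862) = -524568825/4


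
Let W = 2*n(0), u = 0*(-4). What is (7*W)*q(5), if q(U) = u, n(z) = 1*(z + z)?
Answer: 0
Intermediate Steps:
n(z) = 2*z (n(z) = 1*(2*z) = 2*z)
u = 0
q(U) = 0
W = 0 (W = 2*(2*0) = 2*0 = 0)
(7*W)*q(5) = (7*0)*0 = 0*0 = 0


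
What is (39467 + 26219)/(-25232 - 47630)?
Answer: -32843/36431 ≈ -0.90151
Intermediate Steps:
(39467 + 26219)/(-25232 - 47630) = 65686/(-72862) = 65686*(-1/72862) = -32843/36431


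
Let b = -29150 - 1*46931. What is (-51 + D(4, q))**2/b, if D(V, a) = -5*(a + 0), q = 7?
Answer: -7396/76081 ≈ -0.097212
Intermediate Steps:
b = -76081 (b = -29150 - 46931 = -76081)
D(V, a) = -5*a
(-51 + D(4, q))**2/b = (-51 - 5*7)**2/(-76081) = (-51 - 35)**2*(-1/76081) = (-86)**2*(-1/76081) = 7396*(-1/76081) = -7396/76081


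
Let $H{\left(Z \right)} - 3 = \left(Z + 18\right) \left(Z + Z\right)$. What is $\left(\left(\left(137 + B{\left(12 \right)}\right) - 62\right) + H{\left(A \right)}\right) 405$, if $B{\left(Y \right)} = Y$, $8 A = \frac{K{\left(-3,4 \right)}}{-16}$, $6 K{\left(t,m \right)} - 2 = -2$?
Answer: $36450$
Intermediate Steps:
$K{\left(t,m \right)} = 0$ ($K{\left(t,m \right)} = \frac{1}{3} + \frac{1}{6} \left(-2\right) = \frac{1}{3} - \frac{1}{3} = 0$)
$A = 0$ ($A = \frac{0 \frac{1}{-16}}{8} = \frac{0 \left(- \frac{1}{16}\right)}{8} = \frac{1}{8} \cdot 0 = 0$)
$H{\left(Z \right)} = 3 + 2 Z \left(18 + Z\right)$ ($H{\left(Z \right)} = 3 + \left(Z + 18\right) \left(Z + Z\right) = 3 + \left(18 + Z\right) 2 Z = 3 + 2 Z \left(18 + Z\right)$)
$\left(\left(\left(137 + B{\left(12 \right)}\right) - 62\right) + H{\left(A \right)}\right) 405 = \left(\left(\left(137 + 12\right) - 62\right) + \left(3 + 2 \cdot 0^{2} + 36 \cdot 0\right)\right) 405 = \left(\left(149 - 62\right) + \left(3 + 2 \cdot 0 + 0\right)\right) 405 = \left(87 + \left(3 + 0 + 0\right)\right) 405 = \left(87 + 3\right) 405 = 90 \cdot 405 = 36450$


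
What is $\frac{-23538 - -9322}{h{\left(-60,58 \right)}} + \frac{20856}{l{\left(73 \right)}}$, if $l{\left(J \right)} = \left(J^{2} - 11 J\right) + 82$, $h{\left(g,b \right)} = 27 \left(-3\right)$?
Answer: $\frac{933287}{5184} \approx 180.03$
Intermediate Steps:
$h{\left(g,b \right)} = -81$
$l{\left(J \right)} = 82 + J^{2} - 11 J$
$\frac{-23538 - -9322}{h{\left(-60,58 \right)}} + \frac{20856}{l{\left(73 \right)}} = \frac{-23538 - -9322}{-81} + \frac{20856}{82 + 73^{2} - 803} = \left(-23538 + 9322\right) \left(- \frac{1}{81}\right) + \frac{20856}{82 + 5329 - 803} = \left(-14216\right) \left(- \frac{1}{81}\right) + \frac{20856}{4608} = \frac{14216}{81} + 20856 \cdot \frac{1}{4608} = \frac{14216}{81} + \frac{869}{192} = \frac{933287}{5184}$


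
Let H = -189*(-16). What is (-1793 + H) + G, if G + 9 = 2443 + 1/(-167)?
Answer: 612054/167 ≈ 3665.0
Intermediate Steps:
G = 406477/167 (G = -9 + (2443 + 1/(-167)) = -9 + (2443 - 1/167) = -9 + 407980/167 = 406477/167 ≈ 2434.0)
H = 3024
(-1793 + H) + G = (-1793 + 3024) + 406477/167 = 1231 + 406477/167 = 612054/167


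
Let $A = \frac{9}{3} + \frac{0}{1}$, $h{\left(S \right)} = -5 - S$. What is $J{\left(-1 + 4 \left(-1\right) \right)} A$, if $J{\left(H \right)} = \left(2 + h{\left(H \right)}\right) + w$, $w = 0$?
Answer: $6$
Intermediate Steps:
$J{\left(H \right)} = -3 - H$ ($J{\left(H \right)} = \left(2 - \left(5 + H\right)\right) + 0 = \left(-3 - H\right) + 0 = -3 - H$)
$A = 3$ ($A = 9 \cdot \frac{1}{3} + 0 \cdot 1 = 3 + 0 = 3$)
$J{\left(-1 + 4 \left(-1\right) \right)} A = \left(-3 - \left(-1 + 4 \left(-1\right)\right)\right) 3 = \left(-3 - \left(-1 - 4\right)\right) 3 = \left(-3 - -5\right) 3 = \left(-3 + 5\right) 3 = 2 \cdot 3 = 6$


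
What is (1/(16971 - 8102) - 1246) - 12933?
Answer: -125753550/8869 ≈ -14179.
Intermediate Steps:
(1/(16971 - 8102) - 1246) - 12933 = (1/8869 - 1246) - 12933 = -11050773/8869 - 12933 = -125753550/8869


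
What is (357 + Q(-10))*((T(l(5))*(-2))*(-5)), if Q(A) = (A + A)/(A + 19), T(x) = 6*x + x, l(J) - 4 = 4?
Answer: 1788080/9 ≈ 1.9868e+5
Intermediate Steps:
l(J) = 8 (l(J) = 4 + 4 = 8)
T(x) = 7*x
Q(A) = 2*A/(19 + A) (Q(A) = (2*A)/(19 + A) = 2*A/(19 + A))
(357 + Q(-10))*((T(l(5))*(-2))*(-5)) = (357 + 2*(-10)/(19 - 10))*(((7*8)*(-2))*(-5)) = (357 + 2*(-10)/9)*((56*(-2))*(-5)) = (357 + 2*(-10)*(1/9))*(-112*(-5)) = (357 - 20/9)*560 = (3193/9)*560 = 1788080/9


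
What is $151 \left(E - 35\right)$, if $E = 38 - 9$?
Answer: $-906$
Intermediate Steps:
$E = 29$
$151 \left(E - 35\right) = 151 \left(29 - 35\right) = 151 \left(-6\right) = -906$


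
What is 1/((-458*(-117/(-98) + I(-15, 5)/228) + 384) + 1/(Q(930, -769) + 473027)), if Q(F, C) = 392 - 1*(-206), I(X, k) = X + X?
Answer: -440944875/45211294319 ≈ -0.0097530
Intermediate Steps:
I(X, k) = 2*X
Q(F, C) = 598 (Q(F, C) = 392 + 206 = 598)
1/((-458*(-117/(-98) + I(-15, 5)/228) + 384) + 1/(Q(930, -769) + 473027)) = 1/((-458*(-117/(-98) + (2*(-15))/228) + 384) + 1/(598 + 473027)) = 1/((-458*(-117*(-1/98) - 30*1/228) + 384) + 1/473625) = 1/((-458*(117/98 - 5/38) + 384) + 1/473625) = 1/((-458*989/931 + 384) + 1/473625) = 1/((-452962/931 + 384) + 1/473625) = 1/(-95458/931 + 1/473625) = 1/(-45211294319/440944875) = -440944875/45211294319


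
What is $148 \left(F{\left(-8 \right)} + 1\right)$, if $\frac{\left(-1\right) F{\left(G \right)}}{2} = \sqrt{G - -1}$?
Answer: $148 - 296 i \sqrt{7} \approx 148.0 - 783.14 i$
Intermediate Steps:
$F{\left(G \right)} = - 2 \sqrt{1 + G}$ ($F{\left(G \right)} = - 2 \sqrt{G - -1} = - 2 \sqrt{G + \left(-1 + 2\right)} = - 2 \sqrt{G + 1} = - 2 \sqrt{1 + G}$)
$148 \left(F{\left(-8 \right)} + 1\right) = 148 \left(- 2 \sqrt{1 - 8} + 1\right) = 148 \left(- 2 \sqrt{-7} + 1\right) = 148 \left(- 2 i \sqrt{7} + 1\right) = 148 \left(1 - 2 i \sqrt{7}\right) = 148 - 296 i \sqrt{7}$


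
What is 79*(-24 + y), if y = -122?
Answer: -11534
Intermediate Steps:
79*(-24 + y) = 79*(-24 - 122) = 79*(-146) = -11534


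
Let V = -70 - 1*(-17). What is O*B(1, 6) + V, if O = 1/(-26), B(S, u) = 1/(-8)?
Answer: -11023/208 ≈ -52.995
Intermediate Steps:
B(S, u) = -1/8
O = -1/26 ≈ -0.038462
V = -53 (V = -70 + 17 = -53)
O*B(1, 6) + V = -1/26*(-1/8) - 53 = 1/208 - 53 = -11023/208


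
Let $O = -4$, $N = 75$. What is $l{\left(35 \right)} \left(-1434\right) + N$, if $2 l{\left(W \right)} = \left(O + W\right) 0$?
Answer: $75$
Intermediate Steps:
$l{\left(W \right)} = 0$ ($l{\left(W \right)} = \frac{\left(-4 + W\right) 0}{2} = \frac{1}{2} \cdot 0 = 0$)
$l{\left(35 \right)} \left(-1434\right) + N = 0 \left(-1434\right) + 75 = 0 + 75 = 75$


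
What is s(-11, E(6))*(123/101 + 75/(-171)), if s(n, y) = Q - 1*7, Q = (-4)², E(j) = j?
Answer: 13458/1919 ≈ 7.0130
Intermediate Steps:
Q = 16
s(n, y) = 9 (s(n, y) = 16 - 1*7 = 16 - 7 = 9)
s(-11, E(6))*(123/101 + 75/(-171)) = 9*(123/101 + 75/(-171)) = 9*(123*(1/101) + 75*(-1/171)) = 9*(123/101 - 25/57) = 9*(4486/5757) = 13458/1919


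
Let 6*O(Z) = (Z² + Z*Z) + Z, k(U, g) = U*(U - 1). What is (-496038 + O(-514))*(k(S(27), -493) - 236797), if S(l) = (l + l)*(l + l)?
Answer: -10115777917025/3 ≈ -3.3719e+12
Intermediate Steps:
S(l) = 4*l² (S(l) = (2*l)*(2*l) = 4*l²)
k(U, g) = U*(-1 + U)
O(Z) = Z²/3 + Z/6 (O(Z) = ((Z² + Z*Z) + Z)/6 = ((Z² + Z²) + Z)/6 = (2*Z² + Z)/6 = (Z + 2*Z²)/6 = Z²/3 + Z/6)
(-496038 + O(-514))*(k(S(27), -493) - 236797) = (-496038 + (⅙)*(-514)*(1 + 2*(-514)))*((4*27²)*(-1 + 4*27²) - 236797) = (-496038 + (⅙)*(-514)*(1 - 1028))*((4*729)*(-1 + 4*729) - 236797) = (-496038 + (⅙)*(-514)*(-1027))*(2916*(-1 + 2916) - 236797) = (-496038 + 263939/3)*(2916*2915 - 236797) = -1224175*(8500140 - 236797)/3 = -1224175/3*8263343 = -10115777917025/3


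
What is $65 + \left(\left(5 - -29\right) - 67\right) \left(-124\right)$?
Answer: $4157$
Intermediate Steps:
$65 + \left(\left(5 - -29\right) - 67\right) \left(-124\right) = 65 + \left(\left(5 + 29\right) - 67\right) \left(-124\right) = 65 + \left(34 - 67\right) \left(-124\right) = 65 - -4092 = 65 + 4092 = 4157$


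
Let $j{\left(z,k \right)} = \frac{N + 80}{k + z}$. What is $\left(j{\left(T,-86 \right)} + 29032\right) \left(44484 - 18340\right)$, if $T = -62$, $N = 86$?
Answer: $\frac{28082381520}{37} \approx 7.5898 \cdot 10^{8}$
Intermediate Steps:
$j{\left(z,k \right)} = \frac{166}{k + z}$ ($j{\left(z,k \right)} = \frac{86 + 80}{k + z} = \frac{166}{k + z}$)
$\left(j{\left(T,-86 \right)} + 29032\right) \left(44484 - 18340\right) = \left(\frac{166}{-86 - 62} + 29032\right) \left(44484 - 18340\right) = \left(\frac{166}{-148} + 29032\right) 26144 = \left(166 \left(- \frac{1}{148}\right) + 29032\right) 26144 = \left(- \frac{83}{74} + 29032\right) 26144 = \frac{2148285}{74} \cdot 26144 = \frac{28082381520}{37}$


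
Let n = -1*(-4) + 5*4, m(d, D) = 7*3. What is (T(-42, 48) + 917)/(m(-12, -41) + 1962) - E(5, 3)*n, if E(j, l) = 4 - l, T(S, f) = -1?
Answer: -46676/1983 ≈ -23.538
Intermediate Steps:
m(d, D) = 21
n = 24 (n = 4 + 20 = 24)
(T(-42, 48) + 917)/(m(-12, -41) + 1962) - E(5, 3)*n = (-1 + 917)/(21 + 1962) - (4 - 1*3)*24 = 916/1983 - (4 - 3)*24 = 916*(1/1983) - 24 = 916/1983 - 1*24 = 916/1983 - 24 = -46676/1983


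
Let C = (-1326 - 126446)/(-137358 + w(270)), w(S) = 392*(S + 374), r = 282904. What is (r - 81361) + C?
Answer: 682219297/3385 ≈ 2.0154e+5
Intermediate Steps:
w(S) = 146608 + 392*S (w(S) = 392*(374 + S) = 146608 + 392*S)
C = -3758/3385 (C = (-1326 - 126446)/(-137358 + (146608 + 392*270)) = -127772/(-137358 + (146608 + 105840)) = -127772/(-137358 + 252448) = -127772/115090 = -127772*1/115090 = -3758/3385 ≈ -1.1102)
(r - 81361) + C = (282904 - 81361) - 3758/3385 = 201543 - 3758/3385 = 682219297/3385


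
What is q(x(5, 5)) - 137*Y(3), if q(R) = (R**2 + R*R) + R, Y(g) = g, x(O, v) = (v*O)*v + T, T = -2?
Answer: 29970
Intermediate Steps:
x(O, v) = -2 + O*v**2 (x(O, v) = (v*O)*v - 2 = (O*v)*v - 2 = O*v**2 - 2 = -2 + O*v**2)
q(R) = R + 2*R**2 (q(R) = (R**2 + R**2) + R = 2*R**2 + R = R + 2*R**2)
q(x(5, 5)) - 137*Y(3) = (-2 + 5*5**2)*(1 + 2*(-2 + 5*5**2)) - 137*3 = (-2 + 5*25)*(1 + 2*(-2 + 5*25)) - 411 = (-2 + 125)*(1 + 2*(-2 + 125)) - 411 = 123*(1 + 2*123) - 411 = 123*(1 + 246) - 411 = 123*247 - 411 = 30381 - 411 = 29970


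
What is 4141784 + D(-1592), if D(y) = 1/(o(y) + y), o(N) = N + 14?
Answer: 13129455279/3170 ≈ 4.1418e+6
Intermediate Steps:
o(N) = 14 + N
D(y) = 1/(14 + 2*y) (D(y) = 1/((14 + y) + y) = 1/(14 + 2*y))
4141784 + D(-1592) = 4141784 + 1/(2*(7 - 1592)) = 4141784 + (½)/(-1585) = 4141784 + (½)*(-1/1585) = 4141784 - 1/3170 = 13129455279/3170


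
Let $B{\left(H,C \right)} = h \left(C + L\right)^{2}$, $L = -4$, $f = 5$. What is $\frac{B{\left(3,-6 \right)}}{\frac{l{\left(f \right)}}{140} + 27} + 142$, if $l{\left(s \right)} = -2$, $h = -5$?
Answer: $\frac{233238}{1889} \approx 123.47$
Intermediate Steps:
$B{\left(H,C \right)} = - 5 \left(-4 + C\right)^{2}$ ($B{\left(H,C \right)} = - 5 \left(C - 4\right)^{2} = - 5 \left(-4 + C\right)^{2}$)
$\frac{B{\left(3,-6 \right)}}{\frac{l{\left(f \right)}}{140} + 27} + 142 = \frac{\left(-5\right) \left(-4 - 6\right)^{2}}{- \frac{2}{140} + 27} + 142 = \frac{\left(-5\right) \left(-10\right)^{2}}{\left(-2\right) \frac{1}{140} + 27} + 142 = \frac{\left(-5\right) 100}{- \frac{1}{70} + 27} + 142 = \frac{1}{\frac{1889}{70}} \left(-500\right) + 142 = \frac{70}{1889} \left(-500\right) + 142 = - \frac{35000}{1889} + 142 = \frac{233238}{1889}$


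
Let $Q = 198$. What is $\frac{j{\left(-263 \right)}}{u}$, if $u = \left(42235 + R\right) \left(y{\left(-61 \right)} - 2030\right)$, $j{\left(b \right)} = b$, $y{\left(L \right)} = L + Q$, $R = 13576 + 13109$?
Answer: $\frac{263}{130465560} \approx 2.0159 \cdot 10^{-6}$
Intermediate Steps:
$R = 26685$
$y{\left(L \right)} = 198 + L$ ($y{\left(L \right)} = L + 198 = 198 + L$)
$u = -130465560$ ($u = \left(42235 + 26685\right) \left(\left(198 - 61\right) - 2030\right) = 68920 \left(137 - 2030\right) = 68920 \left(-1893\right) = -130465560$)
$\frac{j{\left(-263 \right)}}{u} = - \frac{263}{-130465560} = \left(-263\right) \left(- \frac{1}{130465560}\right) = \frac{263}{130465560}$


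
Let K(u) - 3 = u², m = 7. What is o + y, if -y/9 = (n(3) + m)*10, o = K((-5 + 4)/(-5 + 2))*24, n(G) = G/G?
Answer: -1936/3 ≈ -645.33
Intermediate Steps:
n(G) = 1
K(u) = 3 + u²
o = 224/3 (o = (3 + ((-5 + 4)/(-5 + 2))²)*24 = (3 + (-1/(-3))²)*24 = (3 + (-1*(-⅓))²)*24 = (3 + (⅓)²)*24 = (3 + ⅑)*24 = (28/9)*24 = 224/3 ≈ 74.667)
y = -720 (y = -9*(1 + 7)*10 = -72*10 = -9*80 = -720)
o + y = 224/3 - 720 = -1936/3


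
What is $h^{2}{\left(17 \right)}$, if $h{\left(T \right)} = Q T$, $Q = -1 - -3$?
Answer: $1156$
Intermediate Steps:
$Q = 2$ ($Q = -1 + 3 = 2$)
$h{\left(T \right)} = 2 T$
$h^{2}{\left(17 \right)} = \left(2 \cdot 17\right)^{2} = 34^{2} = 1156$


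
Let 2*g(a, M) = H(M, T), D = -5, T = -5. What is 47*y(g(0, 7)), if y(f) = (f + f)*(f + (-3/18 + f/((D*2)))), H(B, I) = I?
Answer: 6815/12 ≈ 567.92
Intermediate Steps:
g(a, M) = -5/2 (g(a, M) = (½)*(-5) = -5/2)
y(f) = 2*f*(-⅙ + 9*f/10) (y(f) = (f + f)*(f + (-3/18 + f/((-5*2)))) = (2*f)*(f + (-3*1/18 + f/(-10))) = (2*f)*(f + (-⅙ + f*(-⅒))) = (2*f)*(f + (-⅙ - f/10)) = (2*f)*(-⅙ + 9*f/10) = 2*f*(-⅙ + 9*f/10))
47*y(g(0, 7)) = 47*((1/15)*(-5/2)*(-5 + 27*(-5/2))) = 47*((1/15)*(-5/2)*(-5 - 135/2)) = 47*((1/15)*(-5/2)*(-145/2)) = 47*(145/12) = 6815/12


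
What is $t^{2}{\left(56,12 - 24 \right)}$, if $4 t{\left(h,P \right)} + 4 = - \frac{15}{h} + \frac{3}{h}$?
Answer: $\frac{3481}{3136} \approx 1.11$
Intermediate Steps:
$t{\left(h,P \right)} = -1 - \frac{3}{h}$ ($t{\left(h,P \right)} = -1 + \frac{- \frac{15}{h} + \frac{3}{h}}{4} = -1 + \frac{\left(-12\right) \frac{1}{h}}{4} = -1 - \frac{3}{h}$)
$t^{2}{\left(56,12 - 24 \right)} = \left(\frac{-3 - 56}{56}\right)^{2} = \left(\frac{1}{56} \left(-59\right)\right)^{2} = \left(- \frac{59}{56}\right)^{2} = \frac{3481}{3136}$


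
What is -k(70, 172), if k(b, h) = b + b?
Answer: -140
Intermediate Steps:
k(b, h) = 2*b
-k(70, 172) = -2*70 = -1*140 = -140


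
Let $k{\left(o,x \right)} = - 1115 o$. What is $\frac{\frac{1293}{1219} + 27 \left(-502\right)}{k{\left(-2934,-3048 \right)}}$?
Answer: $- \frac{5507011}{1329282930} \approx -0.0041428$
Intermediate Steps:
$\frac{\frac{1293}{1219} + 27 \left(-502\right)}{k{\left(-2934,-3048 \right)}} = \frac{\frac{1293}{1219} + 27 \left(-502\right)}{\left(-1115\right) \left(-2934\right)} = \frac{1293 \cdot \frac{1}{1219} - 13554}{3271410} = \left(\frac{1293}{1219} - 13554\right) \frac{1}{3271410} = \left(- \frac{16521033}{1219}\right) \frac{1}{3271410} = - \frac{5507011}{1329282930}$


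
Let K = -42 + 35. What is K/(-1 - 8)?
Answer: 7/9 ≈ 0.77778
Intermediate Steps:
K = -7
K/(-1 - 8) = -7/(-1 - 8) = -7/(-9) = -⅑*(-7) = 7/9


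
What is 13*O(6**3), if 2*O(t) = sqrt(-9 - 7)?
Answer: 26*I ≈ 26.0*I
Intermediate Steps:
O(t) = 2*I (O(t) = sqrt(-9 - 7)/2 = sqrt(-16)/2 = (4*I)/2 = 2*I)
13*O(6**3) = 13*(2*I) = 26*I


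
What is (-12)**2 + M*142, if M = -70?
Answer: -9796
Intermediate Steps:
(-12)**2 + M*142 = (-12)**2 - 70*142 = 144 - 9940 = -9796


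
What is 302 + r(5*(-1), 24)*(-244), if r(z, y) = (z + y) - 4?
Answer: -3358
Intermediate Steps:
r(z, y) = -4 + y + z (r(z, y) = (y + z) - 4 = -4 + y + z)
302 + r(5*(-1), 24)*(-244) = 302 + (-4 + 24 + 5*(-1))*(-244) = 302 + (-4 + 24 - 5)*(-244) = 302 + 15*(-244) = 302 - 3660 = -3358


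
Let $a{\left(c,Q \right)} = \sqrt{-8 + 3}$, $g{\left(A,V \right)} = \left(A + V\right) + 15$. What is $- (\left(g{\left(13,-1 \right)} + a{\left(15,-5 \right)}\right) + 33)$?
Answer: $-60 - i \sqrt{5} \approx -60.0 - 2.2361 i$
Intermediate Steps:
$g{\left(A,V \right)} = 15 + A + V$
$a{\left(c,Q \right)} = i \sqrt{5}$ ($a{\left(c,Q \right)} = \sqrt{-5} = i \sqrt{5}$)
$- (\left(g{\left(13,-1 \right)} + a{\left(15,-5 \right)}\right) + 33) = - (\left(\left(15 + 13 - 1\right) + i \sqrt{5}\right) + 33) = - (\left(27 + i \sqrt{5}\right) + 33) = - (60 + i \sqrt{5}) = -60 - i \sqrt{5}$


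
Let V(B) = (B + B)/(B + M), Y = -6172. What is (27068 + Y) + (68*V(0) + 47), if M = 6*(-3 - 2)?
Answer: 20943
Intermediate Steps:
M = -30 (M = 6*(-5) = -30)
V(B) = 2*B/(-30 + B) (V(B) = (B + B)/(B - 30) = (2*B)/(-30 + B) = 2*B/(-30 + B))
(27068 + Y) + (68*V(0) + 47) = (27068 - 6172) + (68*(2*0/(-30 + 0)) + 47) = 20896 + (68*(2*0/(-30)) + 47) = 20896 + (68*(2*0*(-1/30)) + 47) = 20896 + (68*0 + 47) = 20896 + (0 + 47) = 20896 + 47 = 20943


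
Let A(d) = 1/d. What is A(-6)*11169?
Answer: -3723/2 ≈ -1861.5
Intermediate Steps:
A(-6)*11169 = 11169/(-6) = -⅙*11169 = -3723/2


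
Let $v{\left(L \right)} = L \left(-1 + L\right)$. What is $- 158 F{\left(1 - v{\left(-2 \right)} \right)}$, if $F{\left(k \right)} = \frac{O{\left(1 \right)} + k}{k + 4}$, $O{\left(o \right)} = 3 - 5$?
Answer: $-1106$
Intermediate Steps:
$O{\left(o \right)} = -2$
$F{\left(k \right)} = \frac{-2 + k}{4 + k}$ ($F{\left(k \right)} = \frac{-2 + k}{k + 4} = \frac{-2 + k}{4 + k}$)
$- 158 F{\left(1 - v{\left(-2 \right)} \right)} = - 158 \frac{-2 + \left(1 - - 2 \left(-1 - 2\right)\right)}{4 + \left(1 - - 2 \left(-1 - 2\right)\right)} = - 158 \frac{-2 + \left(1 - \left(-2\right) \left(-3\right)\right)}{4 + \left(1 - \left(-2\right) \left(-3\right)\right)} = - 158 \frac{-2 + \left(1 - 6\right)}{4 + \left(1 - 6\right)} = - 158 \frac{-2 - 5}{4 - 5} = - 158 \frac{1}{-1} \left(-7\right) = - 158 \left(\left(-1\right) \left(-7\right)\right) = \left(-158\right) 7 = -1106$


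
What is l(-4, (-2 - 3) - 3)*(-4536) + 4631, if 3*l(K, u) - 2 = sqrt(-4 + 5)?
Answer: 95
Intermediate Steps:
l(K, u) = 1 (l(K, u) = 2/3 + sqrt(-4 + 5)/3 = 2/3 + sqrt(1)/3 = 2/3 + (1/3)*1 = 2/3 + 1/3 = 1)
l(-4, (-2 - 3) - 3)*(-4536) + 4631 = 1*(-4536) + 4631 = -4536 + 4631 = 95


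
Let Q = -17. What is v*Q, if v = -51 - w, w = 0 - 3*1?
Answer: 816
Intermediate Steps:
w = -3 (w = 0 - 3 = -3)
v = -48 (v = -51 - 1*(-3) = -51 + 3 = -48)
v*Q = -48*(-17) = 816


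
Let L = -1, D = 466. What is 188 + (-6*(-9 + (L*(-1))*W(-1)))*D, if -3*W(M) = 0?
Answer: 25352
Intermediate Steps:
W(M) = 0 (W(M) = -⅓*0 = 0)
188 + (-6*(-9 + (L*(-1))*W(-1)))*D = 188 - 6*(-9 - 1*(-1)*0)*466 = 188 - 6*(-9 + 1*0)*466 = 188 - 6*(-9 + 0)*466 = 188 - 6*(-9)*466 = 188 + 54*466 = 188 + 25164 = 25352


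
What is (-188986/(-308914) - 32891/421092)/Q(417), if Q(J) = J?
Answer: 34710001169/27121933137348 ≈ 0.0012798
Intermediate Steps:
(-188986/(-308914) - 32891/421092)/Q(417) = (-188986/(-308914) - 32891/421092)/417 = (-188986*(-1/308914) - 32891*1/421092)*(1/417) = (94493/154457 - 32891/421092)*(1/417) = (34710001169/65040607044)*(1/417) = 34710001169/27121933137348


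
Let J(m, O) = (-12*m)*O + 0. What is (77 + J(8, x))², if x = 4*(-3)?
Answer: 1510441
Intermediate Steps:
x = -12
J(m, O) = -12*O*m (J(m, O) = -12*O*m + 0 = -12*O*m)
(77 + J(8, x))² = (77 - 12*(-12)*8)² = (77 + 1152)² = 1229² = 1510441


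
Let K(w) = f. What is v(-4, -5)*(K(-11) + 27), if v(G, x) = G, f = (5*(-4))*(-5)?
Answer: -508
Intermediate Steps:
f = 100 (f = -20*(-5) = 100)
K(w) = 100
v(-4, -5)*(K(-11) + 27) = -4*(100 + 27) = -4*127 = -508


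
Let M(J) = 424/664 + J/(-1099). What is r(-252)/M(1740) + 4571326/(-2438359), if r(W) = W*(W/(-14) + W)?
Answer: -13116044272779502/210120710107 ≈ -62422.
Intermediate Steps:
r(W) = 13*W²/14 (r(W) = W*(W*(-1/14) + W) = W*(-W/14 + W) = W*(13*W/14) = 13*W²/14)
M(J) = 53/83 - J/1099 (M(J) = 424*(1/664) + J*(-1/1099) = 53/83 - J/1099)
r(-252)/M(1740) + 4571326/(-2438359) = ((13/14)*(-252)²)/(53/83 - 1/1099*1740) + 4571326/(-2438359) = ((13/14)*63504)/(53/83 - 1740/1099) + 4571326*(-1/2438359) = 58968/(-86173/91217) - 4571326/2438359 = 58968*(-91217/86173) - 4571326/2438359 = -5378884056/86173 - 4571326/2438359 = -13116044272779502/210120710107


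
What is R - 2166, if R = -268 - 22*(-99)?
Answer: -256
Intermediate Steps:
R = 1910 (R = -268 + 2178 = 1910)
R - 2166 = 1910 - 2166 = -256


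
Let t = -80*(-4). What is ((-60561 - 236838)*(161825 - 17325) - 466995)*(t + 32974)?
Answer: -1430797081348530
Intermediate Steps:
t = 320
((-60561 - 236838)*(161825 - 17325) - 466995)*(t + 32974) = ((-60561 - 236838)*(161825 - 17325) - 466995)*(320 + 32974) = (-297399*144500 - 466995)*33294 = (-42974155500 - 466995)*33294 = -42974622495*33294 = -1430797081348530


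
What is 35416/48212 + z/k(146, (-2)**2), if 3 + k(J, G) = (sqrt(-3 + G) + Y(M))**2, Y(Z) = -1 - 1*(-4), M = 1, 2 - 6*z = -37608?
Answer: 227001971/470067 ≈ 482.91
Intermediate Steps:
z = 18805/3 (z = 1/3 - 1/6*(-37608) = 1/3 + 6268 = 18805/3 ≈ 6268.3)
Y(Z) = 3 (Y(Z) = -1 + 4 = 3)
k(J, G) = -3 + (3 + sqrt(-3 + G))**2 (k(J, G) = -3 + (sqrt(-3 + G) + 3)**2 = -3 + (3 + sqrt(-3 + G))**2)
35416/48212 + z/k(146, (-2)**2) = 35416/48212 + 18805/(3*(-3 + (3 + sqrt(-3 + (-2)**2))**2)) = 35416*(1/48212) + 18805/(3*(-3 + (3 + sqrt(-3 + 4))**2)) = 8854/12053 + 18805/(3*(-3 + (3 + sqrt(1))**2)) = 8854/12053 + 18805/(3*(-3 + (3 + 1)**2)) = 8854/12053 + 18805/(3*(-3 + 4**2)) = 8854/12053 + 18805/(3*(-3 + 16)) = 8854/12053 + (18805/3)/13 = 8854/12053 + (18805/3)*(1/13) = 8854/12053 + 18805/39 = 227001971/470067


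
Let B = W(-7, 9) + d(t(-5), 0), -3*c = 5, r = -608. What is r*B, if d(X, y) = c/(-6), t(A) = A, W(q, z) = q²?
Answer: -269648/9 ≈ -29961.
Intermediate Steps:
c = -5/3 (c = -⅓*5 = -5/3 ≈ -1.6667)
d(X, y) = 5/18 (d(X, y) = -5/3/(-6) = -5/3*(-⅙) = 5/18)
B = 887/18 (B = (-7)² + 5/18 = 49 + 5/18 = 887/18 ≈ 49.278)
r*B = -608*887/18 = -269648/9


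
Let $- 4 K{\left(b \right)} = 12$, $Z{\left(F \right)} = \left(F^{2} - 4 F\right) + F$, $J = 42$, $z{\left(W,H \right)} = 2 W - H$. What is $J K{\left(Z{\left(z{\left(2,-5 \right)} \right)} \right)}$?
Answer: $-126$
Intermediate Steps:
$z{\left(W,H \right)} = - H + 2 W$
$Z{\left(F \right)} = F^{2} - 3 F$
$K{\left(b \right)} = -3$ ($K{\left(b \right)} = \left(- \frac{1}{4}\right) 12 = -3$)
$J K{\left(Z{\left(z{\left(2,-5 \right)} \right)} \right)} = 42 \left(-3\right) = -126$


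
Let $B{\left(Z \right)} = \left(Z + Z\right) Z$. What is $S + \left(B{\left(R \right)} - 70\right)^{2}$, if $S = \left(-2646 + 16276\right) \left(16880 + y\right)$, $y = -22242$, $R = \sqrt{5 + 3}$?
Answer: $-73081144$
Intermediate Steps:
$R = 2 \sqrt{2}$ ($R = \sqrt{8} = 2 \sqrt{2} \approx 2.8284$)
$S = -73084060$ ($S = \left(-2646 + 16276\right) \left(16880 - 22242\right) = 13630 \left(-5362\right) = -73084060$)
$B{\left(Z \right)} = 2 Z^{2}$ ($B{\left(Z \right)} = 2 Z Z = 2 Z^{2}$)
$S + \left(B{\left(R \right)} - 70\right)^{2} = -73084060 + \left(2 \left(2 \sqrt{2}\right)^{2} - 70\right)^{2} = -73084060 + \left(2 \cdot 8 - 70\right)^{2} = -73084060 + \left(16 - 70\right)^{2} = -73084060 + \left(-54\right)^{2} = -73084060 + 2916 = -73081144$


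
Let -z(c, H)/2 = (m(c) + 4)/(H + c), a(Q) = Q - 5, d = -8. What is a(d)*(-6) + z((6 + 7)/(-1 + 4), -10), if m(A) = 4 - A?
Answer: 1348/17 ≈ 79.294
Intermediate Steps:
a(Q) = -5 + Q
z(c, H) = -2*(8 - c)/(H + c) (z(c, H) = -2*((4 - c) + 4)/(H + c) = -2*(8 - c)/(H + c))
a(d)*(-6) + z((6 + 7)/(-1 + 4), -10) = (-5 - 8)*(-6) + 2*(-8 + (6 + 7)/(-1 + 4))/(-10 + (6 + 7)/(-1 + 4)) = -13*(-6) + 2*(-8 + 13/3)/(-10 + 13/3) = 78 + 2*(-8 + 13*(⅓))/(-10 + 13*(⅓)) = 78 + 2*(-8 + 13/3)/(-10 + 13/3) = 78 + 2*(-11/3)/(-17/3) = 78 + 2*(-3/17)*(-11/3) = 78 + 22/17 = 1348/17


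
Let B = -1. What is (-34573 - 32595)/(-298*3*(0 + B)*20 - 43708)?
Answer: 16792/6457 ≈ 2.6006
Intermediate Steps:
(-34573 - 32595)/(-298*3*(0 + B)*20 - 43708) = (-34573 - 32595)/(-298*3*(0 - 1)*20 - 43708) = -67168/(-298*3*(-1)*20 - 43708) = -67168/(-(-894)*20 - 43708) = -67168/(-298*(-60) - 43708) = -67168/(17880 - 43708) = -67168/(-25828) = -67168*(-1/25828) = 16792/6457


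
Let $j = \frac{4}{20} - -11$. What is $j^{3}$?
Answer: $\frac{175616}{125} \approx 1404.9$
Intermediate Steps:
$j = \frac{56}{5}$ ($j = 4 \cdot \frac{1}{20} + 11 = \frac{1}{5} + 11 = \frac{56}{5} \approx 11.2$)
$j^{3} = \left(\frac{56}{5}\right)^{3} = \frac{175616}{125}$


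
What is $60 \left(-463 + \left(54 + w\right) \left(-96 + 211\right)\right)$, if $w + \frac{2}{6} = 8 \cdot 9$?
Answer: $839320$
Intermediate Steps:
$w = \frac{215}{3}$ ($w = - \frac{1}{3} + 8 \cdot 9 = - \frac{1}{3} + 72 = \frac{215}{3} \approx 71.667$)
$60 \left(-463 + \left(54 + w\right) \left(-96 + 211\right)\right) = 60 \left(-463 + \left(54 + \frac{215}{3}\right) \left(-96 + 211\right)\right) = 60 \left(-463 + \frac{377}{3} \cdot 115\right) = 60 \left(-463 + \frac{43355}{3}\right) = 60 \cdot \frac{41966}{3} = 839320$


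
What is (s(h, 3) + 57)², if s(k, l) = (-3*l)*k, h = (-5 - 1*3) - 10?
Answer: 47961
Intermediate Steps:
h = -18 (h = (-5 - 3) - 10 = -8 - 10 = -18)
s(k, l) = -3*k*l
(s(h, 3) + 57)² = (-3*(-18)*3 + 57)² = (162 + 57)² = 219² = 47961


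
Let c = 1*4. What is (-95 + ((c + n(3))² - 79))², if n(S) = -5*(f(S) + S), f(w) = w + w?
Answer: 2271049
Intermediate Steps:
f(w) = 2*w
c = 4
n(S) = -15*S (n(S) = -5*(2*S + S) = -15*S)
(-95 + ((c + n(3))² - 79))² = (-95 + ((4 - 15*3)² - 79))² = (-95 + ((4 - 45)² - 79))² = (-95 + ((-41)² - 79))² = (-95 + (1681 - 79))² = (-95 + 1602)² = 1507² = 2271049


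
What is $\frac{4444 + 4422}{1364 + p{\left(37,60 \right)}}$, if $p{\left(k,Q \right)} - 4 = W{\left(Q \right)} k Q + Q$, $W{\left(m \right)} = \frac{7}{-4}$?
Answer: $- \frac{682}{189} \approx -3.6085$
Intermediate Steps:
$W{\left(m \right)} = - \frac{7}{4}$ ($W{\left(m \right)} = 7 \left(- \frac{1}{4}\right) = - \frac{7}{4}$)
$p{\left(k,Q \right)} = 4 + Q - \frac{7 Q k}{4}$ ($p{\left(k,Q \right)} = 4 + \left(- \frac{7 k}{4} Q + Q\right) = 4 - \left(- Q + \frac{7 Q k}{4}\right) = 4 + Q - \frac{7 Q k}{4}$)
$\frac{4444 + 4422}{1364 + p{\left(37,60 \right)}} = \frac{4444 + 4422}{1364 + \left(4 + 60 - 105 \cdot 37\right)} = \frac{8866}{1364 + \left(4 + 60 - 3885\right)} = \frac{8866}{1364 - 3821} = \frac{8866}{-2457} = 8866 \left(- \frac{1}{2457}\right) = - \frac{682}{189}$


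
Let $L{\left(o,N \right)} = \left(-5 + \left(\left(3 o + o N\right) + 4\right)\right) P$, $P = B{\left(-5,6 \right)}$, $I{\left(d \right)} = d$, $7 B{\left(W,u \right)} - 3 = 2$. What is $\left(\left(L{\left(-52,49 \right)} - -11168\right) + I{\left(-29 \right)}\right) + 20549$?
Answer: $\frac{208291}{7} \approx 29756.0$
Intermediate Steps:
$B{\left(W,u \right)} = \frac{5}{7}$ ($B{\left(W,u \right)} = \frac{3}{7} + \frac{1}{7} \cdot 2 = \frac{3}{7} + \frac{2}{7} = \frac{5}{7}$)
$P = \frac{5}{7} \approx 0.71429$
$L{\left(o,N \right)} = - \frac{5}{7} + \frac{15 o}{7} + \frac{5 N o}{7}$ ($L{\left(o,N \right)} = \left(-5 + \left(\left(3 o + o N\right) + 4\right)\right) \frac{5}{7} = \left(-5 + \left(\left(3 o + N o\right) + 4\right)\right) \frac{5}{7} = \left(-5 + \left(4 + 3 o + N o\right)\right) \frac{5}{7} = \left(-1 + 3 o + N o\right) \frac{5}{7} = - \frac{5}{7} + \frac{15 o}{7} + \frac{5 N o}{7}$)
$\left(\left(L{\left(-52,49 \right)} - -11168\right) + I{\left(-29 \right)}\right) + 20549 = \left(\left(\left(- \frac{5}{7} + \frac{15}{7} \left(-52\right) + \frac{5}{7} \cdot 49 \left(-52\right)\right) - -11168\right) - 29\right) + 20549 = \left(\left(\left(- \frac{5}{7} - \frac{780}{7} - 1820\right) + 11168\right) - 29\right) + 20549 = \left(\left(- \frac{13525}{7} + 11168\right) - 29\right) + 20549 = \left(\frac{64651}{7} - 29\right) + 20549 = \frac{64448}{7} + 20549 = \frac{208291}{7}$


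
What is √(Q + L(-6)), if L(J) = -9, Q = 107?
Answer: 7*√2 ≈ 9.8995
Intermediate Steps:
√(Q + L(-6)) = √(107 - 9) = √98 = 7*√2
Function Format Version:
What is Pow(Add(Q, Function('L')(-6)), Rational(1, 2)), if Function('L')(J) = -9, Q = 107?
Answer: Mul(7, Pow(2, Rational(1, 2))) ≈ 9.8995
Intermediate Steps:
Pow(Add(Q, Function('L')(-6)), Rational(1, 2)) = Pow(Add(107, -9), Rational(1, 2)) = Pow(98, Rational(1, 2)) = Mul(7, Pow(2, Rational(1, 2)))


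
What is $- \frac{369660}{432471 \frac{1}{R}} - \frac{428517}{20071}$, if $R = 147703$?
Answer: $- \frac{365353244345029}{2893375147} \approx -1.2627 \cdot 10^{5}$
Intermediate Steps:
$- \frac{369660}{432471 \frac{1}{R}} - \frac{428517}{20071} = - \frac{369660}{432471 \cdot \frac{1}{147703}} - \frac{428517}{20071} = - \frac{369660}{\frac{432471}{147703}} - \frac{428517}{20071} = \left(-369660\right) \frac{147703}{432471} - \frac{428517}{20071} = - \frac{18199963660}{144157} - \frac{428517}{20071} = - \frac{365353244345029}{2893375147}$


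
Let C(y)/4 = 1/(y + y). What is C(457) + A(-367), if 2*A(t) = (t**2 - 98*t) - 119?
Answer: 38967478/457 ≈ 85268.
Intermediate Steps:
C(y) = 2/y (C(y) = 4/(y + y) = 4/((2*y)) = 4*(1/(2*y)) = 2/y)
A(t) = -119/2 + t**2/2 - 49*t (A(t) = ((t**2 - 98*t) - 119)/2 = (-119 + t**2 - 98*t)/2 = -119/2 + t**2/2 - 49*t)
C(457) + A(-367) = 2/457 + (-119/2 + (1/2)*(-367)**2 - 49*(-367)) = 2*(1/457) + (-119/2 + (1/2)*134689 + 17983) = 2/457 + (-119/2 + 134689/2 + 17983) = 2/457 + 85268 = 38967478/457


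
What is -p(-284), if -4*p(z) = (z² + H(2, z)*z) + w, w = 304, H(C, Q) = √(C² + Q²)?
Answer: 20240 - 142*√20165 ≈ 75.500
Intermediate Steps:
p(z) = -76 - z²/4 - z*√(4 + z²)/4 (p(z) = -((z² + √(2² + z²)*z) + 304)/4 = -((z² + √(4 + z²)*z) + 304)/4 = -((z² + z*√(4 + z²)) + 304)/4 = -(304 + z² + z*√(4 + z²))/4 = -76 - z²/4 - z*√(4 + z²)/4)
-p(-284) = -(-76 - ¼*(-284)² - ¼*(-284)*√(4 + (-284)²)) = -(-76 - ¼*80656 - ¼*(-284)*√(4 + 80656)) = -(-76 - 20164 - ¼*(-284)*√80660) = -(-76 - 20164 - ¼*(-284)*2*√20165) = -(-76 - 20164 + 142*√20165) = -(-20240 + 142*√20165) = 20240 - 142*√20165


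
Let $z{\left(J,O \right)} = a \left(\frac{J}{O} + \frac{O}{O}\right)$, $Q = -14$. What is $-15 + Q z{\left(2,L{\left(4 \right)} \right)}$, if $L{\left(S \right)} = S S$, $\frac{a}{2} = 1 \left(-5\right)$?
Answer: $\frac{285}{2} \approx 142.5$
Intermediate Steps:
$a = -10$ ($a = 2 \cdot 1 \left(-5\right) = 2 \left(-5\right) = -10$)
$L{\left(S \right)} = S^{2}$
$z{\left(J,O \right)} = -10 - \frac{10 J}{O}$ ($z{\left(J,O \right)} = - 10 \left(\frac{J}{O} + \frac{O}{O}\right) = - 10 \left(\frac{J}{O} + 1\right) = - 10 \left(1 + \frac{J}{O}\right) = -10 - \frac{10 J}{O}$)
$-15 + Q z{\left(2,L{\left(4 \right)} \right)} = -15 - 14 \left(-10 - \frac{20}{4^{2}}\right) = -15 - 14 \left(-10 - \frac{20}{16}\right) = -15 - 14 \left(-10 - 20 \cdot \frac{1}{16}\right) = -15 - 14 \left(-10 - \frac{5}{4}\right) = -15 - - \frac{315}{2} = -15 + \frac{315}{2} = \frac{285}{2}$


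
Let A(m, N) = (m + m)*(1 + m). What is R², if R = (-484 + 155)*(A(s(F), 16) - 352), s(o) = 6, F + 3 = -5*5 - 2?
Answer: 7774301584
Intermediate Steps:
F = -30 (F = -3 + (-5*5 - 2) = -3 + (-25 - 2) = -3 - 27 = -30)
A(m, N) = 2*m*(1 + m) (A(m, N) = (2*m)*(1 + m) = 2*m*(1 + m))
R = 88172 (R = (-484 + 155)*(2*6*(1 + 6) - 352) = -329*(2*6*7 - 352) = -329*(84 - 352) = -329*(-268) = 88172)
R² = 88172² = 7774301584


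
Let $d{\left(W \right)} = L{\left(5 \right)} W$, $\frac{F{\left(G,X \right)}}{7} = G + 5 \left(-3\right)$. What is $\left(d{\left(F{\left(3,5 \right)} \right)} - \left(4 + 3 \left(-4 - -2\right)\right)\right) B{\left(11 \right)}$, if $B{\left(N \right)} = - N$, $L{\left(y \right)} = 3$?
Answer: $2750$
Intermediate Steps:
$F{\left(G,X \right)} = -105 + 7 G$ ($F{\left(G,X \right)} = 7 \left(G + 5 \left(-3\right)\right) = 7 \left(G - 15\right) = 7 \left(-15 + G\right) = -105 + 7 G$)
$d{\left(W \right)} = 3 W$
$\left(d{\left(F{\left(3,5 \right)} \right)} - \left(4 + 3 \left(-4 - -2\right)\right)\right) B{\left(11 \right)} = \left(3 \left(-105 + 7 \cdot 3\right) - \left(4 + 3 \left(-4 - -2\right)\right)\right) \left(\left(-1\right) 11\right) = \left(3 \left(-105 + 21\right) - \left(4 + 3 \left(-4 + 2\right)\right)\right) \left(-11\right) = \left(3 \left(-84\right) - -2\right) \left(-11\right) = \left(-252 + \left(-4 + 6\right)\right) \left(-11\right) = \left(-252 + 2\right) \left(-11\right) = \left(-250\right) \left(-11\right) = 2750$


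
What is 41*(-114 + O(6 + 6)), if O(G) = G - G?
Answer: -4674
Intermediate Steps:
O(G) = 0
41*(-114 + O(6 + 6)) = 41*(-114 + 0) = 41*(-114) = -4674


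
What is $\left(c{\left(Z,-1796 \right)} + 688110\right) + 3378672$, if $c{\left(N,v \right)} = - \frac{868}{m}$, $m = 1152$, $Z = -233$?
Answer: $\frac{1171232999}{288} \approx 4.0668 \cdot 10^{6}$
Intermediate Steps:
$c{\left(N,v \right)} = - \frac{217}{288}$ ($c{\left(N,v \right)} = - \frac{868}{1152} = \left(-868\right) \frac{1}{1152} = - \frac{217}{288}$)
$\left(c{\left(Z,-1796 \right)} + 688110\right) + 3378672 = \left(- \frac{217}{288} + 688110\right) + 3378672 = \frac{198175463}{288} + 3378672 = \frac{1171232999}{288}$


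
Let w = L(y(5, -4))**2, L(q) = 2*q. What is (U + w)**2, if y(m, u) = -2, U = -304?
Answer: 82944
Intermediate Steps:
w = 16 (w = (2*(-2))**2 = (-4)**2 = 16)
(U + w)**2 = (-304 + 16)**2 = (-288)**2 = 82944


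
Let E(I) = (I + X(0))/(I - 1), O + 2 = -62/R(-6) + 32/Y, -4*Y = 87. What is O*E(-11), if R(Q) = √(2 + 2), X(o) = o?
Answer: -32989/1044 ≈ -31.599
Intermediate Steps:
Y = -87/4 (Y = -¼*87 = -87/4 ≈ -21.750)
R(Q) = 2 (R(Q) = √4 = 2)
O = -2999/87 (O = -2 + (-62/2 + 32/(-87/4)) = -2 + (-62*½ + 32*(-4/87)) = -2 + (-31 - 128/87) = -2 - 2825/87 = -2999/87 ≈ -34.471)
E(I) = I/(-1 + I) (E(I) = (I + 0)/(I - 1) = I/(-1 + I))
O*E(-11) = -(-32989)/(87*(-1 - 11)) = -(-32989)/(87*(-12)) = -(-32989)*(-1)/(87*12) = -2999/87*11/12 = -32989/1044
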